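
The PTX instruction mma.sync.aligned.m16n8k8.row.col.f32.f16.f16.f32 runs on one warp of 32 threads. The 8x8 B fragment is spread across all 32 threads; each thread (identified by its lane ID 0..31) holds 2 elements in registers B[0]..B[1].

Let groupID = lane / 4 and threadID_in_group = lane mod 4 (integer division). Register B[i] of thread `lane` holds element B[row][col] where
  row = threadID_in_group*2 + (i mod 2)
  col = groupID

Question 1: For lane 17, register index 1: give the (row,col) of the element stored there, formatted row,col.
L=17->g=17>>2=4, t=17&3=1
[1]->row 1·2+1=3  col g=4

3,4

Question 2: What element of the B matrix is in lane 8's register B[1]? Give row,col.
lane 8: grp=2 (8/4), tig=0 (8%4)
i=1: r=0*2+1=1, c=grp=2

1,2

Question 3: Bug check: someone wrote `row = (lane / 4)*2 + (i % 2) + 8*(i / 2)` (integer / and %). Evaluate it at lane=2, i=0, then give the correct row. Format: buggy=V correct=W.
`(lane / 4)*2 + (i % 2) + 8*(i / 2)`[2,0]⇒0
lane 2: gr=0 (2/4), th=2 (2%4)
i=0: r=2*2+0=4, c=gr=0
row: 0 vs 4

buggy=0 correct=4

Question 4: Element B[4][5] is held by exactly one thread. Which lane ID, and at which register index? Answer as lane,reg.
22,0

c=5⇒gr=5  r=4⇒th=2,odd=0
L=5*4+2=22  i=0=0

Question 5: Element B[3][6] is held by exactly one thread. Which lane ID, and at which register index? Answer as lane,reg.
25,1

c=6⇒gr=6  r=3⇒th=1,odd=1
L=6*4+1=25  i=1=1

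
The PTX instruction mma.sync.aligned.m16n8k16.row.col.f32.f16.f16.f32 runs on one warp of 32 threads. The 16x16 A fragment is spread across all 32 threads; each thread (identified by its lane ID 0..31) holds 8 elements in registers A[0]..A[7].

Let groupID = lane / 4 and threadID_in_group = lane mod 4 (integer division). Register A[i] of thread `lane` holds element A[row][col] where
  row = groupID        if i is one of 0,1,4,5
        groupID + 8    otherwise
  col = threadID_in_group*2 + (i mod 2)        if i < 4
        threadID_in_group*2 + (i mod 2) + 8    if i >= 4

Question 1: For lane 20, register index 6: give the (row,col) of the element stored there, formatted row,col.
13,8

lane 20: gid=5 (20/4), tid=0 (20%4)
i=6: r=5+8=13, c=0*2+0+8=8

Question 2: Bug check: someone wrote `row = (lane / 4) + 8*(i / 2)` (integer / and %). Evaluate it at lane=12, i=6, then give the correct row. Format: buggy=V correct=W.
`(lane / 4) + 8*(i / 2)`[12,6]->27
12: gid=3,tid=0
[6] (3+8,0*2+0+8) = (11,8)
row: 27 vs 11

buggy=27 correct=11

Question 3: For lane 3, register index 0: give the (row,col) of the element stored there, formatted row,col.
lane 3: gid=0 (3/4), tid=3 (3%4)
i=0: r=0+0=0, c=3*2+0+0=6

0,6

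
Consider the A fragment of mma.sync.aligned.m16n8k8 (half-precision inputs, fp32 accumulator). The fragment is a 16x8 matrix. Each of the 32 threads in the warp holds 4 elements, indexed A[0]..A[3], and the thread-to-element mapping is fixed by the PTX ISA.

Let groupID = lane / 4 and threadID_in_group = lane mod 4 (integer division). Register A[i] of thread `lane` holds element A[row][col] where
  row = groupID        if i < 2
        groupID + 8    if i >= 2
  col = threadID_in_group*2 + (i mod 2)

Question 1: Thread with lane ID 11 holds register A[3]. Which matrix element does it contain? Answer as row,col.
10,7

lane 11: G=2 (11/4), T=3 (11%4)
i=3: r=2+8=10, c=3*2+1=7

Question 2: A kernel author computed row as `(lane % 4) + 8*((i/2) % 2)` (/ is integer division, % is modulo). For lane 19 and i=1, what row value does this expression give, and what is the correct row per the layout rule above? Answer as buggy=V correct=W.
buggy=3 correct=4

`(lane % 4) + 8*((i/2) % 2)`[19,1]→3
L=19→G=19>>2=4, T=19&3=3
[1]→row 4+0=4  col 3·2+1=7
row: 3 vs 4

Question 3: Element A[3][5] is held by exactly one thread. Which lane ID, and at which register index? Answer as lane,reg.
14,1

r=3⇒gr=3,Rb=0  c=5⇒th=2,odd=1
L=3*4+2=14  i=0*2+1=1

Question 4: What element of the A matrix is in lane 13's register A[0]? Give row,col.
lane 13: gr=3 (13/4), th=1 (13%4)
i=0: r=3+0=3, c=1*2+0=2

3,2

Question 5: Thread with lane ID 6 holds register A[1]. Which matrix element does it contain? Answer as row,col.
1,5

L=6→G=6>>2=1, T=6&3=2
[1]→row 1+0=1  col 2·2+1=5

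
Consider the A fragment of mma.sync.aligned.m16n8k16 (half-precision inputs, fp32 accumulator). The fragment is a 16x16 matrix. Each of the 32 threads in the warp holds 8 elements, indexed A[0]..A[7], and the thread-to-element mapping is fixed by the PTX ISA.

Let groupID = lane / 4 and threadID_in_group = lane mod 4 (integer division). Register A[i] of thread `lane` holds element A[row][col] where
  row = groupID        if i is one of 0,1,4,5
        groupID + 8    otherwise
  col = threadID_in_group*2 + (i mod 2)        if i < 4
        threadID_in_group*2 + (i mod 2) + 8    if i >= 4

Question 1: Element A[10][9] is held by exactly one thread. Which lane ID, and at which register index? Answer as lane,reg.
8,7

r=10⇒gr=2,Rb=1  c=9⇒Cb=1,th=0,odd=1
L=2*4+0=8  i=1*4+1*2+1=7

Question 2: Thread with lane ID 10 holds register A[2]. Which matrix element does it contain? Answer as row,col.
lane 10->10/4=2, 10 mod 4=2
i=2  r:2+8->10  c:2·2+0+0->4

10,4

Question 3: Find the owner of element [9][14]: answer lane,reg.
7,6

r=9→G=1,rhi=1  c=14→chi=1,T=3,p=0
L=1*4+3=7  i=1*4+1*2+0=6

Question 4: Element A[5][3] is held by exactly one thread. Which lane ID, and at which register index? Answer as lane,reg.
r=5⇒gr=5,Rb=0  c=3⇒Cb=0,th=1,odd=1
L=5*4+1=21  i=0*4+0*2+1=1

21,1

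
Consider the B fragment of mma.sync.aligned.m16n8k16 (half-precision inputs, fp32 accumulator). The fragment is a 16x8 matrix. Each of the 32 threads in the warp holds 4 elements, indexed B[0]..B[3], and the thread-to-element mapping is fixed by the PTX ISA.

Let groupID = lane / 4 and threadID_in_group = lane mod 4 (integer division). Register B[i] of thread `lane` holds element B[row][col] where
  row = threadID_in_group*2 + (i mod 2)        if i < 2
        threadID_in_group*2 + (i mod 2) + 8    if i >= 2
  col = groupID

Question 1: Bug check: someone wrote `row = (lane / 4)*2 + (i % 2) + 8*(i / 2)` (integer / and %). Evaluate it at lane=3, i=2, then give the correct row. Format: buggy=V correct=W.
`(lane / 4)*2 + (i % 2) + 8*(i / 2)`[3,2]->8
lane 3: g=0 (3/4), t=3 (3%4)
i=2: r=3*2+0+8=14, c=g=0
row: 8 vs 14

buggy=8 correct=14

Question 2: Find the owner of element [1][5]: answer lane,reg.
c=5⇒gr=5  r=1⇒Rb=0,th=0,odd=1
L=5*4+0=20  i=0*2+1=1

20,1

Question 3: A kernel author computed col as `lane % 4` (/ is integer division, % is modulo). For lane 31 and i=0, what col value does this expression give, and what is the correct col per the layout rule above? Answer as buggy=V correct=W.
`lane % 4`[31,0]->3
lane 31: g=7 (31/4), t=3 (31%4)
i=0: r=3*2+0+0=6, c=g=7
col: 3 vs 7

buggy=3 correct=7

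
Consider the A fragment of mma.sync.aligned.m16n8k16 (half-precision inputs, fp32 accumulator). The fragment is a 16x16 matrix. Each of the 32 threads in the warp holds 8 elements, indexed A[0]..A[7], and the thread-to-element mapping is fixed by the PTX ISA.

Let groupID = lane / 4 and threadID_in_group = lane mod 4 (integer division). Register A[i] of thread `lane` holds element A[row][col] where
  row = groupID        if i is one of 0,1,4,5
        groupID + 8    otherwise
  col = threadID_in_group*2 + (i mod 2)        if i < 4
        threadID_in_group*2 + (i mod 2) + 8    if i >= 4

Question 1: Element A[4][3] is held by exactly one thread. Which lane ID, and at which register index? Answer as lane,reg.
r=4⇒gr=4,Rb=0  c=3⇒Cb=0,th=1,odd=1
L=4*4+1=17  i=0*4+0*2+1=1

17,1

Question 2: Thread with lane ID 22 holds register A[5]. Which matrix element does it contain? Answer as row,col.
L=22⇒gr=22>>2=5, th=22&3=2
[5]⇒row 5+0=5  col 2·2+1+8=13

5,13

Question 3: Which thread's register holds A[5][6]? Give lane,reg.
23,0

r=5->g=5,rb=0  c=6->cb=0,t=3,b0=0
L=5*4+3=23  i=0*4+0*2+0=0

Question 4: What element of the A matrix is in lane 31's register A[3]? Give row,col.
15,7

31: g=7,t=3
[3] (7+8,3*2+1+0) = (15,7)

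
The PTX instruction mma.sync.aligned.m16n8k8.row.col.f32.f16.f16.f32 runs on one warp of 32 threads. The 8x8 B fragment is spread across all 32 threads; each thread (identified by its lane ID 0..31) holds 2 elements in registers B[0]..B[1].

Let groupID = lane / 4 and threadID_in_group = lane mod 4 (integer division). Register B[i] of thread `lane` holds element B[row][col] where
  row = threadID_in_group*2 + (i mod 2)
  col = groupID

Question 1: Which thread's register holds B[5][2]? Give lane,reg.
10,1

c=2→G=2  r=5→T=2,p=1
L=2*4+2=10  i=1=1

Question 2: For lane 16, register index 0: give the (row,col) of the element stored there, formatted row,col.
0,4

lane 16: g=4 (16/4), t=0 (16%4)
i=0: r=0*2+0=0, c=g=4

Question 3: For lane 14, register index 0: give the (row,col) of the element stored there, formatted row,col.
L=14→G=14>>2=3, T=14&3=2
[0]→row 2·2+0=4  col G=3

4,3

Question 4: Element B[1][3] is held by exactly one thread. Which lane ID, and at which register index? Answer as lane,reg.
c:3=>grp=3  r:1=>tig=0,lo=1
L=3*4+0=12  i=1=1

12,1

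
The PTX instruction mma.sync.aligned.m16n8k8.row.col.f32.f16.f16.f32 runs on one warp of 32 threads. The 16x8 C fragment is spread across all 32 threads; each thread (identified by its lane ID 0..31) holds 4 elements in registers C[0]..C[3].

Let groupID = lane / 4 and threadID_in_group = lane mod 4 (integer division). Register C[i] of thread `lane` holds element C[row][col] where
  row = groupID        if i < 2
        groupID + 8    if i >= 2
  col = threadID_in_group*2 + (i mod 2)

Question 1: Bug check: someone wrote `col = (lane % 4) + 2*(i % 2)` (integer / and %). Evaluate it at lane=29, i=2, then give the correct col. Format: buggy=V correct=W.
`(lane % 4) + 2*(i % 2)`[29,2]⇒1
L=29⇒gr=29>>2=7, th=29&3=1
[2]⇒row 7+8=15  col 1·2+0=2
col: 1 vs 2

buggy=1 correct=2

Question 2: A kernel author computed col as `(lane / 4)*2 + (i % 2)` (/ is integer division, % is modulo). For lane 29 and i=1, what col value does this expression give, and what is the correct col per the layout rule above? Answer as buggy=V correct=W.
buggy=15 correct=3

`(lane / 4)*2 + (i % 2)`[29,1]->15
lane 29->29/4=7, 29 mod 4=1
i=1  r:7+0->7  c:2·1+1->3
col: 15 vs 3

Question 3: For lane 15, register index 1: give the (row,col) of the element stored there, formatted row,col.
3,7

lane 15->15/4=3, 15 mod 4=3
i=1  r:3+0->3  c:2·3+1->7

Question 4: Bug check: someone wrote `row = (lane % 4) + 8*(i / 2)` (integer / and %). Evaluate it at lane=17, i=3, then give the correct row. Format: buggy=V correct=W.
`(lane % 4) + 8*(i / 2)`[17,3]->9
lane 17: gid=4 (17/4), tid=1 (17%4)
i=3: r=4+8=12, c=1*2+1=3
row: 9 vs 12

buggy=9 correct=12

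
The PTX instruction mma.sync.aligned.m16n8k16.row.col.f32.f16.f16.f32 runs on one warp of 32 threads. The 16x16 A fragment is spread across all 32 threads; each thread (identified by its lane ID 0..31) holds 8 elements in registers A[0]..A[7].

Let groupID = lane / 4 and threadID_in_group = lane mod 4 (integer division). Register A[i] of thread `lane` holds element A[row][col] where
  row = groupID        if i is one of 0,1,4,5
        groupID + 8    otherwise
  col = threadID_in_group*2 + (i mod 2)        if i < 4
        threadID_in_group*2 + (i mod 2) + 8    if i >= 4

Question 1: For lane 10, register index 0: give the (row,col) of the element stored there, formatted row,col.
2,4

lane 10⇒10/4=2, 10 mod 4=2
i=0  r:2+0⇒2  c:2·2+0+0⇒4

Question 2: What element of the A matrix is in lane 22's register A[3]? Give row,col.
lane 22->22/4=5, 22 mod 4=2
i=3  r:5+8->13  c:2·2+1+0->5

13,5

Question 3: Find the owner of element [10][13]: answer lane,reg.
r=10⇒gr=2,Rb=1  c=13⇒Cb=1,th=2,odd=1
L=2*4+2=10  i=1*4+1*2+1=7

10,7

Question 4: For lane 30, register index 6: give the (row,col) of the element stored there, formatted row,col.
30: g=7,t=2
[6] (7+8,2*2+0+8) = (15,12)

15,12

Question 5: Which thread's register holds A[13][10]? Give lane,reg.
r=13→G=5,rhi=1  c=10→chi=1,T=1,p=0
L=5*4+1=21  i=1*4+1*2+0=6

21,6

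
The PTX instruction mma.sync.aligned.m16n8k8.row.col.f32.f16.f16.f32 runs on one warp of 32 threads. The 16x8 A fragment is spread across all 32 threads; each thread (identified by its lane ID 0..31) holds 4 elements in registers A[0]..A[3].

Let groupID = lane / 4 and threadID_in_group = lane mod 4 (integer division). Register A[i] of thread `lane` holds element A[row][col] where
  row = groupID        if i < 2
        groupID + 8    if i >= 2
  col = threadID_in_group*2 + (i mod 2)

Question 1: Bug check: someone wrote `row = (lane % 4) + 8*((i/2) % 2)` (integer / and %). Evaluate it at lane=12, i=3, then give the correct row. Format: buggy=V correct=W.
buggy=8 correct=11

`(lane % 4) + 8*((i/2) % 2)`[12,3]->8
12: g=3,t=0
[3] (3+8,0*2+1) = (11,1)
row: 8 vs 11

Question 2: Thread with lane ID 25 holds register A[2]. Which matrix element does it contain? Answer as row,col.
14,2

lane 25->25/4=6, 25 mod 4=1
i=2  r:6+8->14  c:2·1+0->2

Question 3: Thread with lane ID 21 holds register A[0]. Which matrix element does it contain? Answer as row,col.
5,2

21: gid=5,tid=1
[0] (5+0,1*2+0) = (5,2)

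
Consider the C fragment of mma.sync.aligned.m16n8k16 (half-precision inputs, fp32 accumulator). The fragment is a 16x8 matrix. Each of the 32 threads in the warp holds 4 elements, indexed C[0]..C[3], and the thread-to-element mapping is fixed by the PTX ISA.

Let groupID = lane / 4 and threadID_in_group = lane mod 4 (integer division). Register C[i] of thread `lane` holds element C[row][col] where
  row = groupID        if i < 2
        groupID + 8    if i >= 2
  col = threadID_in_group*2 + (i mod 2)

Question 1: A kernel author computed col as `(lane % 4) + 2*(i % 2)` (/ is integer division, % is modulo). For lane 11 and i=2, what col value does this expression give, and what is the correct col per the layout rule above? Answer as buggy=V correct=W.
buggy=3 correct=6

`(lane % 4) + 2*(i % 2)`[11,2]→3
lane 11→11/4=2, 11 mod 4=3
i=2  r:2+8→10  c:2·3+0→6
col: 3 vs 6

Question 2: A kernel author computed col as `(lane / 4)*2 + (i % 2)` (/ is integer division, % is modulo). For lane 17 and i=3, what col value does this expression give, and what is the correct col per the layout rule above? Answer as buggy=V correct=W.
`(lane / 4)*2 + (i % 2)`[17,3]->9
17: gid=4,tid=1
[3] (4+8,1*2+1) = (12,3)
col: 9 vs 3

buggy=9 correct=3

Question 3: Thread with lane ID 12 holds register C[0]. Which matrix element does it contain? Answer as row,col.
L=12=>grp=12>>2=3, tig=12&3=0
[0]=>row 3+0=3  col 0·2+0=0

3,0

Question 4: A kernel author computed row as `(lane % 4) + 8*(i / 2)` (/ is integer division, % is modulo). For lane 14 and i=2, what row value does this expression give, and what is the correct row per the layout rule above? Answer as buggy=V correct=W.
`(lane % 4) + 8*(i / 2)`[14,2]→10
lane 14→14/4=3, 14 mod 4=2
i=2  r:3+8→11  c:2·2+0→4
row: 10 vs 11

buggy=10 correct=11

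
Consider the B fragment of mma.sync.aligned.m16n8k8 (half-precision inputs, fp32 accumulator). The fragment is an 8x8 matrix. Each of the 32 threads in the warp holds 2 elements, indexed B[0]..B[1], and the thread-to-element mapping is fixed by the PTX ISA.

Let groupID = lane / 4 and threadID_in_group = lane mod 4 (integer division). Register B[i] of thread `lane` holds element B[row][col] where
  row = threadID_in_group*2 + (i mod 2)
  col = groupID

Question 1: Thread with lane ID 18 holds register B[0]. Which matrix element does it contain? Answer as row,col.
lane 18: gid=4 (18/4), tid=2 (18%4)
i=0: r=2*2+0=4, c=gid=4

4,4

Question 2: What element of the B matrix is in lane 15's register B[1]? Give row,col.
lane 15: g=3 (15/4), t=3 (15%4)
i=1: r=3*2+1=7, c=g=3

7,3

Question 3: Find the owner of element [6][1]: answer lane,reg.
c:1=>grp=1  r:6=>tig=3,lo=0
L=1*4+3=7  i=0=0

7,0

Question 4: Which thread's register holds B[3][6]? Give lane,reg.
25,1

c=6⇒gr=6  r=3⇒th=1,odd=1
L=6*4+1=25  i=1=1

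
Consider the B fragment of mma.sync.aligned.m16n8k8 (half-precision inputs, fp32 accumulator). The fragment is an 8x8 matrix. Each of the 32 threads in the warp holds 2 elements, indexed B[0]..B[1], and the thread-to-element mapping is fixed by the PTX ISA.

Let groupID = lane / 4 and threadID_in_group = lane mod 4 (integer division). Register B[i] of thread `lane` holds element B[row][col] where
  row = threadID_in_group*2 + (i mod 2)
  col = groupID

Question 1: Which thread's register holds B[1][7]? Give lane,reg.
28,1

c=7→G=7  r=1→T=0,p=1
L=7*4+0=28  i=1=1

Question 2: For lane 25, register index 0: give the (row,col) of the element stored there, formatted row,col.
2,6

L=25⇒gr=25>>2=6, th=25&3=1
[0]⇒row 1·2+0=2  col gr=6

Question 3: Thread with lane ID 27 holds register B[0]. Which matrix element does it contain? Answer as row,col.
6,6

L=27→G=27>>2=6, T=27&3=3
[0]→row 3·2+0=6  col G=6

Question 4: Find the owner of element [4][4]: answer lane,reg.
c=4⇒gr=4  r=4⇒th=2,odd=0
L=4*4+2=18  i=0=0

18,0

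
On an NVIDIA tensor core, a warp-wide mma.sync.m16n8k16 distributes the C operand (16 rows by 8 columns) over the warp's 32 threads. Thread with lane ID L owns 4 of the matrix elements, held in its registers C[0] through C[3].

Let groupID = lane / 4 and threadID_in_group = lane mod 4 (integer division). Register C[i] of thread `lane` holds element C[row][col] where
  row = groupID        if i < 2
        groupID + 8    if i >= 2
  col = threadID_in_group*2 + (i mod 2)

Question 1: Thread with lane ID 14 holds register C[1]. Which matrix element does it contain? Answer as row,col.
3,5

L=14->g=14>>2=3, t=14&3=2
[1]->row 3+0=3  col 2·2+1=5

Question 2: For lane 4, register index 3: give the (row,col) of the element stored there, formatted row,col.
L=4->g=4>>2=1, t=4&3=0
[3]->row 1+8=9  col 0·2+1=1

9,1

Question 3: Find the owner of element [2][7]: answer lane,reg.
r:2=>grp=2,rB=0  c:7=>tig=3,lo=1
L=2*4+3=11  i=0*2+1=1

11,1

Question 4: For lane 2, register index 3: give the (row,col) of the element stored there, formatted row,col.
8,5

lane 2=>2/4=0, 2 mod 4=2
i=3  r:0+8=>8  c:2·2+1=>5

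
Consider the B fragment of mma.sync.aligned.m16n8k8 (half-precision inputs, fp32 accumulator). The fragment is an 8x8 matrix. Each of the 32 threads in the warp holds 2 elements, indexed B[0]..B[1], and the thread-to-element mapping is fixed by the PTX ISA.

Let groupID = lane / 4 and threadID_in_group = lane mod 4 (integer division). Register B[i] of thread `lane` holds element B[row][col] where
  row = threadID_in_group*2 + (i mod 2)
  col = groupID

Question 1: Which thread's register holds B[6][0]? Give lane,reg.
c:0=>grp=0  r:6=>tig=3,lo=0
L=0*4+3=3  i=0=0

3,0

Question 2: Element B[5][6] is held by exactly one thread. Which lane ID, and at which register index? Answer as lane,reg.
c=6->g=6  r=5->t=2,b0=1
L=6*4+2=26  i=1=1

26,1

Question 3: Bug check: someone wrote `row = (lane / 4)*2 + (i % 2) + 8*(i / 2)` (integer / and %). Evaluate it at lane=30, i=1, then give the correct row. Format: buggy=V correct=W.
buggy=15 correct=5

`(lane / 4)*2 + (i % 2) + 8*(i / 2)`[30,1]⇒15
lane 30: gr=7 (30/4), th=2 (30%4)
i=1: r=2*2+1=5, c=gr=7
row: 15 vs 5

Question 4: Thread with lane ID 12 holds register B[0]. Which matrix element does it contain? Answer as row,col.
lane 12: gr=3 (12/4), th=0 (12%4)
i=0: r=0*2+0=0, c=gr=3

0,3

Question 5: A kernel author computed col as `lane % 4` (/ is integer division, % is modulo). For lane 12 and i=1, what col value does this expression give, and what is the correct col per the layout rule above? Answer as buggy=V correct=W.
`lane % 4`[12,1]⇒0
lane 12⇒12/4=3, 12 mod 4=0
i=1  r:2·0+1⇒1  c:3
col: 0 vs 3

buggy=0 correct=3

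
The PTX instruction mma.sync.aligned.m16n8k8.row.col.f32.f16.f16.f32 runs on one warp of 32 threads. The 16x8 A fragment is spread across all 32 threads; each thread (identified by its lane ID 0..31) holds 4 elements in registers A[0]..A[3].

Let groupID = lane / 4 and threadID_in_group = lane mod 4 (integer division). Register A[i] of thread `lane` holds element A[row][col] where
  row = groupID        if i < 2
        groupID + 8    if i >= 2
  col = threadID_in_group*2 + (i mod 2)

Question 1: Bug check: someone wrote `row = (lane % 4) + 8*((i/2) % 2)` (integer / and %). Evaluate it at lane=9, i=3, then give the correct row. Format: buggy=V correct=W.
buggy=9 correct=10

`(lane % 4) + 8*((i/2) % 2)`[9,3]->9
lane 9->9/4=2, 9 mod 4=1
i=3  r:2+8->10  c:2·1+1->3
row: 9 vs 10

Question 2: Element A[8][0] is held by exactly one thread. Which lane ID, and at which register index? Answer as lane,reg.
0,2

r=8⇒gr=0,Rb=1  c=0⇒th=0,odd=0
L=0*4+0=0  i=1*2+0=2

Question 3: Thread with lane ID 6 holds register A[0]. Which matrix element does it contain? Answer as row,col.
lane 6→6/4=1, 6 mod 4=2
i=0  r:1+0→1  c:2·2+0→4

1,4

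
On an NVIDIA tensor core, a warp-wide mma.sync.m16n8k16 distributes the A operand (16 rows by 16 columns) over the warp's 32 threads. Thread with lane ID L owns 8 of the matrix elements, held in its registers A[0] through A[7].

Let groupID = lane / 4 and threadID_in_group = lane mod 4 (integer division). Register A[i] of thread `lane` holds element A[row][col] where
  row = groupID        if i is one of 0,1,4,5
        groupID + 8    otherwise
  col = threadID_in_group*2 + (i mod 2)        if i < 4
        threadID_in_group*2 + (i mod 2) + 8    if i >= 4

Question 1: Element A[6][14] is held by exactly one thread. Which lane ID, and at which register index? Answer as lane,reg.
r=6->g=6,rb=0  c=14->cb=1,t=3,b0=0
L=6*4+3=27  i=1*4+0*2+0=4

27,4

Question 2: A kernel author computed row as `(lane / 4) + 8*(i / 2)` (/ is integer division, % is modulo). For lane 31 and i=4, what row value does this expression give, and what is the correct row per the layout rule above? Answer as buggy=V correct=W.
`(lane / 4) + 8*(i / 2)`[31,4]->23
lane 31: gid=7 (31/4), tid=3 (31%4)
i=4: r=7+0=7, c=3*2+0+8=14
row: 23 vs 7

buggy=23 correct=7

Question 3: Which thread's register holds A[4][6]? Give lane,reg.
r=4→G=4,rhi=0  c=6→chi=0,T=3,p=0
L=4*4+3=19  i=0*4+0*2+0=0

19,0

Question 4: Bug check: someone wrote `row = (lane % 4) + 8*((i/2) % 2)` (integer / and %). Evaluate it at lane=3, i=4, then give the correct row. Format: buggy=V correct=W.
buggy=3 correct=0

`(lane % 4) + 8*((i/2) % 2)`[3,4]⇒3
L=3⇒gr=3>>2=0, th=3&3=3
[4]⇒row 0+0=0  col 3·2+0+8=14
row: 3 vs 0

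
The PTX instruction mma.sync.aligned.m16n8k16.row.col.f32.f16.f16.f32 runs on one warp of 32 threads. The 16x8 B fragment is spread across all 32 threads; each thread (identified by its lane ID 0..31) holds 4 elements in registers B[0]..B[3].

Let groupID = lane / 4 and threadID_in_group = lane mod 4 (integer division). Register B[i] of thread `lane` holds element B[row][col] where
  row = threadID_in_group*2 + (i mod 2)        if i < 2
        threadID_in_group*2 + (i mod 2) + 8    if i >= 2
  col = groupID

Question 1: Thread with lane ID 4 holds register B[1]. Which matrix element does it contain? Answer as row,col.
L=4->g=4>>2=1, t=4&3=0
[1]->row 0·2+1+0=1  col g=1

1,1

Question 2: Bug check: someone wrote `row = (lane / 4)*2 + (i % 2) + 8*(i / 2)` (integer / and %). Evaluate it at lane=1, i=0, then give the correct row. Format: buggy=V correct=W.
buggy=0 correct=2

`(lane / 4)*2 + (i % 2) + 8*(i / 2)`[1,0]->0
lane 1->1/4=0, 1 mod 4=1
i=0  r:2·1+0+0->2  c:0
row: 0 vs 2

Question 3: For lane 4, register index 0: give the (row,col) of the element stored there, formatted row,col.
4: G=1,T=0
[0] (0*2+0+0,1) = (0,1)

0,1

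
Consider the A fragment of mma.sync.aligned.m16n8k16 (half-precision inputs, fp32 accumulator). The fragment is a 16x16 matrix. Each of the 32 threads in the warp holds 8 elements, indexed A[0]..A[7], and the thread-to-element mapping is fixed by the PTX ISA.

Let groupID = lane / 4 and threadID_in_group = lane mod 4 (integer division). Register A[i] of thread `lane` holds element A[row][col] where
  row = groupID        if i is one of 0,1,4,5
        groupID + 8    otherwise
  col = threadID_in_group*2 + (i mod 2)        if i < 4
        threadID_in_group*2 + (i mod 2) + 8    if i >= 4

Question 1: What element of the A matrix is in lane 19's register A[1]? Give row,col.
4,7

lane 19: gr=4 (19/4), th=3 (19%4)
i=1: r=4+0=4, c=3*2+1+0=7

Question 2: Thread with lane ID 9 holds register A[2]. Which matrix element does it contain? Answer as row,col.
10,2

lane 9->9/4=2, 9 mod 4=1
i=2  r:2+8->10  c:2·1+0+0->2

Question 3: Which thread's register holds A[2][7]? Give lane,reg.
r: 2->gid=2,r8=0  c: 7->c8=0,tid=3,i&1=1
L=2*4+3=11  i=0*4+0*2+1=1

11,1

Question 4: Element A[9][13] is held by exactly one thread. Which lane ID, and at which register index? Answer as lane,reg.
6,7

r=9→G=1,rhi=1  c=13→chi=1,T=2,p=1
L=1*4+2=6  i=1*4+1*2+1=7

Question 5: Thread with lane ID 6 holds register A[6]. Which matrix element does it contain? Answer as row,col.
lane 6: grp=1 (6/4), tig=2 (6%4)
i=6: r=1+8=9, c=2*2+0+8=12

9,12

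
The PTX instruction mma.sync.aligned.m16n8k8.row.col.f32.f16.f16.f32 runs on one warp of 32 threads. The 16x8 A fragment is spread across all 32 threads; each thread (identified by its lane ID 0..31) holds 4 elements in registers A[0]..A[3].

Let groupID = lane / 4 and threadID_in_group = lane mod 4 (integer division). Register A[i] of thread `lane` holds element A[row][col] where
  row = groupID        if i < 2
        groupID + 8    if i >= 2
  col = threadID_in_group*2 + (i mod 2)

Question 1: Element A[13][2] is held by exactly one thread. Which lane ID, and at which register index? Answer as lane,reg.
r=13→G=5,rhi=1  c=2→T=1,p=0
L=5*4+1=21  i=1*2+0=2

21,2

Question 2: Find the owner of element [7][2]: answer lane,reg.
29,0

r:7=>grp=7,rB=0  c:2=>tig=1,lo=0
L=7*4+1=29  i=0*2+0=0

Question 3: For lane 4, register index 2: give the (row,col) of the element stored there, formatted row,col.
9,0

4: gid=1,tid=0
[2] (1+8,0*2+0) = (9,0)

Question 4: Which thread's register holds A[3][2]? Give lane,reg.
13,0

r=3->g=3,rb=0  c=2->t=1,b0=0
L=3*4+1=13  i=0*2+0=0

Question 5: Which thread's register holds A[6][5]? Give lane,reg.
26,1

r=6→G=6,rhi=0  c=5→T=2,p=1
L=6*4+2=26  i=0*2+1=1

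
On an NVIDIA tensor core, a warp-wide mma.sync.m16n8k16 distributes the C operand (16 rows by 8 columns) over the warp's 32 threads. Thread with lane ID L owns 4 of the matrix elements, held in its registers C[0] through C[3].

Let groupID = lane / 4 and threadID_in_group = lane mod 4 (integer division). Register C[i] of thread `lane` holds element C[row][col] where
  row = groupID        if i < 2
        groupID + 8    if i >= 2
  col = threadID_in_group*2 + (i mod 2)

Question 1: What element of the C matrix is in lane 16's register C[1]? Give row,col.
lane 16: gid=4 (16/4), tid=0 (16%4)
i=1: r=4+0=4, c=0*2+1=1

4,1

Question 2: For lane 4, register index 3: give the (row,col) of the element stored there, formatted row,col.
lane 4: gr=1 (4/4), th=0 (4%4)
i=3: r=1+8=9, c=0*2+1=1

9,1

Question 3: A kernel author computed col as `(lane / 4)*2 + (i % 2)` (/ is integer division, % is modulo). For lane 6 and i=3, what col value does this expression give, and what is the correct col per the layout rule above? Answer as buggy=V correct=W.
`(lane / 4)*2 + (i % 2)`[6,3]⇒3
6: gr=1,th=2
[3] (1+8,2*2+1) = (9,5)
col: 3 vs 5

buggy=3 correct=5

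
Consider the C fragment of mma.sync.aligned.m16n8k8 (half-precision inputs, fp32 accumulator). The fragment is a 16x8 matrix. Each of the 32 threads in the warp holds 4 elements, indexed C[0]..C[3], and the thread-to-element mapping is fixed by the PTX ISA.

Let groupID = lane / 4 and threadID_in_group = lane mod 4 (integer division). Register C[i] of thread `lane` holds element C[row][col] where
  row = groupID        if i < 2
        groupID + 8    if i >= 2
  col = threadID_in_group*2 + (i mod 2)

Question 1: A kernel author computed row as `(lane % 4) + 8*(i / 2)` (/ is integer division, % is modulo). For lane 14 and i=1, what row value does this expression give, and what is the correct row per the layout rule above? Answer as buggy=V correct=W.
`(lane % 4) + 8*(i / 2)`[14,1]->2
lane 14->14/4=3, 14 mod 4=2
i=1  r:3+0->3  c:2·2+1->5
row: 2 vs 3

buggy=2 correct=3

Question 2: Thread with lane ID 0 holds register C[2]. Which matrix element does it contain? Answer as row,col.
L=0->g=0>>2=0, t=0&3=0
[2]->row 0+8=8  col 0·2+0=0

8,0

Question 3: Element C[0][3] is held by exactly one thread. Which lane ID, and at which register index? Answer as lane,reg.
1,1

r=0->g=0,rb=0  c=3->t=1,b0=1
L=0*4+1=1  i=0*2+1=1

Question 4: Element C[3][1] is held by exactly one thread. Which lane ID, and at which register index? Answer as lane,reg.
r=3→G=3,rhi=0  c=1→T=0,p=1
L=3*4+0=12  i=0*2+1=1

12,1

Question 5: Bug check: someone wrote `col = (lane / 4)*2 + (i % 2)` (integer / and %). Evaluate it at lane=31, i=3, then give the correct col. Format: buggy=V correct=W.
buggy=15 correct=7

`(lane / 4)*2 + (i % 2)`[31,3]->15
lane 31->31/4=7, 31 mod 4=3
i=3  r:7+8->15  c:2·3+1->7
col: 15 vs 7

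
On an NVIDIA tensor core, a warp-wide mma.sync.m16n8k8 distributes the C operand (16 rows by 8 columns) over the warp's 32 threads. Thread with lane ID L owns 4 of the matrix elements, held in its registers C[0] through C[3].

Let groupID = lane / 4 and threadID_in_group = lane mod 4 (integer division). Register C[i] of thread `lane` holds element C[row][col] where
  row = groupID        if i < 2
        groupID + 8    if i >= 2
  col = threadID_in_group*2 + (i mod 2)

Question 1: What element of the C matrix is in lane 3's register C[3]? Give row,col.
8,7

lane 3->3/4=0, 3 mod 4=3
i=3  r:0+8->8  c:2·3+1->7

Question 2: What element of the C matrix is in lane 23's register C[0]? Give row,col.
5,6

lane 23→23/4=5, 23 mod 4=3
i=0  r:5+0→5  c:2·3+0→6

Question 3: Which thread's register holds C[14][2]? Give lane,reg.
25,2

r=14→G=6,rhi=1  c=2→T=1,p=0
L=6*4+1=25  i=1*2+0=2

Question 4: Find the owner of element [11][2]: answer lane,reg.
r:11=>grp=3,rB=1  c:2=>tig=1,lo=0
L=3*4+1=13  i=1*2+0=2

13,2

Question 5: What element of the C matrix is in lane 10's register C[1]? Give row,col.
2,5

L=10->g=10>>2=2, t=10&3=2
[1]->row 2+0=2  col 2·2+1=5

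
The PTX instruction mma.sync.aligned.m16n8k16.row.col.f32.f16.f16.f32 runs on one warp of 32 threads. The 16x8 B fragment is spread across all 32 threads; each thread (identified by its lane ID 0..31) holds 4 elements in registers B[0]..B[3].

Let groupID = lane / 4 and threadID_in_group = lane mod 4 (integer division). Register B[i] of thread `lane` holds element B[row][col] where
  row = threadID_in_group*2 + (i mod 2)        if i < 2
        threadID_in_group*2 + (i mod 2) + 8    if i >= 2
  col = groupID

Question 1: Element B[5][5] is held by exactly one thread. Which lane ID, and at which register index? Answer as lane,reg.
c=5→G=5  r=5→rhi=0,T=2,p=1
L=5*4+2=22  i=0*2+1=1

22,1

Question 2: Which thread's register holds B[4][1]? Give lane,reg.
c=1->g=1  r=4->rb=0,t=2,b0=0
L=1*4+2=6  i=0*2+0=0

6,0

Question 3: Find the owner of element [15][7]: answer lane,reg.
c:7=>grp=7  r:15=>rB=1,tig=3,lo=1
L=7*4+3=31  i=1*2+1=3

31,3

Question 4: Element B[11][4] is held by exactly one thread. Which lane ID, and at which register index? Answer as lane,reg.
17,3

c=4->g=4  r=11->rb=1,t=1,b0=1
L=4*4+1=17  i=1*2+1=3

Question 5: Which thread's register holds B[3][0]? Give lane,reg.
1,1

c=0->g=0  r=3->rb=0,t=1,b0=1
L=0*4+1=1  i=0*2+1=1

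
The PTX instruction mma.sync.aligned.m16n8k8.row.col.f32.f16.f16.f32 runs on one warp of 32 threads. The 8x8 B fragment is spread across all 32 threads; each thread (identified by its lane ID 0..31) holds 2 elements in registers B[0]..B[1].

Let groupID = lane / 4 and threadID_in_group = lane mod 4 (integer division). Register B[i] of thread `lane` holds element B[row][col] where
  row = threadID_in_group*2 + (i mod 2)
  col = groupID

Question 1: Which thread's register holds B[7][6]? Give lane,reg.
c=6->g=6  r=7->t=3,b0=1
L=6*4+3=27  i=1=1

27,1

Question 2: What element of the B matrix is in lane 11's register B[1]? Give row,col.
L=11->gid=11>>2=2, tid=11&3=3
[1]->row 3·2+1=7  col gid=2

7,2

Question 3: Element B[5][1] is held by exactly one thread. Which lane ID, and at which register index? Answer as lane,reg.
6,1

c: 1->gid=1  r: 5->tid=2,i&1=1
L=1*4+2=6  i=1=1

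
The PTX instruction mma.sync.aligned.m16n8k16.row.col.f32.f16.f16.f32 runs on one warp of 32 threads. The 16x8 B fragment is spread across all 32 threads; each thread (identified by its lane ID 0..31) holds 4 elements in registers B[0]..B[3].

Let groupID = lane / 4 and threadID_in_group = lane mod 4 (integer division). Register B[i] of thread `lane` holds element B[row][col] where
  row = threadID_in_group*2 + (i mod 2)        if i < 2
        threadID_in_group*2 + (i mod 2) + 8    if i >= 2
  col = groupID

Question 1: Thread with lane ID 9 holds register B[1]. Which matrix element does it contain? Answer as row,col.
3,2

L=9=>grp=9>>2=2, tig=9&3=1
[1]=>row 1·2+1+0=3  col grp=2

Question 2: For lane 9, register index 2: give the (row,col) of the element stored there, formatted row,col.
L=9=>grp=9>>2=2, tig=9&3=1
[2]=>row 1·2+0+8=10  col grp=2

10,2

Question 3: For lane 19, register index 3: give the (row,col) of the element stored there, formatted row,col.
lane 19: g=4 (19/4), t=3 (19%4)
i=3: r=3*2+1+8=15, c=g=4

15,4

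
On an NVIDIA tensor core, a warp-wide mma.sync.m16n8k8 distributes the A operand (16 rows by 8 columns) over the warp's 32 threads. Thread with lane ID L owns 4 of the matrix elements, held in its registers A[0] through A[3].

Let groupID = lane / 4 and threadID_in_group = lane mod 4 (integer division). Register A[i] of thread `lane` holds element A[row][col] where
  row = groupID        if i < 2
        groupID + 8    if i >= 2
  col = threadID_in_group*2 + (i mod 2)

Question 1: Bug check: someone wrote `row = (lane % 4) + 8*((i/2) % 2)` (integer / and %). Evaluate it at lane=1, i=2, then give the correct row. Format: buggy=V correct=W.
buggy=9 correct=8

`(lane % 4) + 8*((i/2) % 2)`[1,2]->9
L=1->g=1>>2=0, t=1&3=1
[2]->row 0+8=8  col 1·2+0=2
row: 9 vs 8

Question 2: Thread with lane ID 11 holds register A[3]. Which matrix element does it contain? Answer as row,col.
10,7

L=11->gid=11>>2=2, tid=11&3=3
[3]->row 2+8=10  col 3·2+1=7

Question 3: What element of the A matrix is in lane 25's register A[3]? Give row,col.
14,3

lane 25: G=6 (25/4), T=1 (25%4)
i=3: r=6+8=14, c=1*2+1=3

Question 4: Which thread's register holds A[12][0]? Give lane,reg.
16,2

r=12⇒gr=4,Rb=1  c=0⇒th=0,odd=0
L=4*4+0=16  i=1*2+0=2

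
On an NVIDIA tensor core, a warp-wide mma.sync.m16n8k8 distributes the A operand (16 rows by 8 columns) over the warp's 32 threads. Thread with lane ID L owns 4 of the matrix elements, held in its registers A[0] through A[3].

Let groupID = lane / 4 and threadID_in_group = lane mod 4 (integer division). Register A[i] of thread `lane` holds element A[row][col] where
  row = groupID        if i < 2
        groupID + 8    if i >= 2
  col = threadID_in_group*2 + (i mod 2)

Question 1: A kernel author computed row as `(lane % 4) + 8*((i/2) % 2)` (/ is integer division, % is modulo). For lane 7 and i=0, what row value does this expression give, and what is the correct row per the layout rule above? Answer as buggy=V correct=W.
`(lane % 4) + 8*((i/2) % 2)`[7,0]⇒3
lane 7: gr=1 (7/4), th=3 (7%4)
i=0: r=1+0=1, c=3*2+0=6
row: 3 vs 1

buggy=3 correct=1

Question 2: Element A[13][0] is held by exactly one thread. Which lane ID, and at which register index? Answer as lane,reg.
20,2

r=13->g=5,rb=1  c=0->t=0,b0=0
L=5*4+0=20  i=1*2+0=2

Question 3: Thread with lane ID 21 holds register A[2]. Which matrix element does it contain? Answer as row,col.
L=21->gid=21>>2=5, tid=21&3=1
[2]->row 5+8=13  col 1·2+0=2

13,2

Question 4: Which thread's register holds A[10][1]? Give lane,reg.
r=10⇒gr=2,Rb=1  c=1⇒th=0,odd=1
L=2*4+0=8  i=1*2+1=3

8,3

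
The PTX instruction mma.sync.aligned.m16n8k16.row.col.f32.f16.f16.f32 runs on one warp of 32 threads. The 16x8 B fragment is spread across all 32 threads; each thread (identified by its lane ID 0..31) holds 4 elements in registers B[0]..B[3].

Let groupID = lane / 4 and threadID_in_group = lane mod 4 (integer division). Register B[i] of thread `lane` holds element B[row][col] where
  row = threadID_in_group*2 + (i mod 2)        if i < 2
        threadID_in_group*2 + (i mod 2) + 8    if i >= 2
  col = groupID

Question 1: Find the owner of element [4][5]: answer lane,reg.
22,0

c=5→G=5  r=4→rhi=0,T=2,p=0
L=5*4+2=22  i=0*2+0=0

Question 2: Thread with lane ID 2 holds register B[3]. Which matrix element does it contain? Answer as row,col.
13,0

lane 2⇒2/4=0, 2 mod 4=2
i=3  r:2·2+1+8⇒13  c:0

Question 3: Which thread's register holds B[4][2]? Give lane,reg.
10,0

c:2=>grp=2  r:4=>rB=0,tig=2,lo=0
L=2*4+2=10  i=0*2+0=0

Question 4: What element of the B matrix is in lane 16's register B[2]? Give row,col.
lane 16: gid=4 (16/4), tid=0 (16%4)
i=2: r=0*2+0+8=8, c=gid=4

8,4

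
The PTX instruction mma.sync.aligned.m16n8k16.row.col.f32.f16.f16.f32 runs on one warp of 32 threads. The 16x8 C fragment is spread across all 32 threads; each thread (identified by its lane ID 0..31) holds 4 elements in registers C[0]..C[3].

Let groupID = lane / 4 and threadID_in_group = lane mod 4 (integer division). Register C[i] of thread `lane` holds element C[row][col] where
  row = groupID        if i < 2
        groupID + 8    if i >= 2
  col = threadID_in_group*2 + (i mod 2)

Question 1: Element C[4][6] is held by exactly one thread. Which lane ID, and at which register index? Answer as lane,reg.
19,0

r=4⇒gr=4,Rb=0  c=6⇒th=3,odd=0
L=4*4+3=19  i=0*2+0=0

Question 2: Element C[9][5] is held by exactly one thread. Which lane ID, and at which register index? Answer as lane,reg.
r: 9->gid=1,r8=1  c: 5->tid=2,i&1=1
L=1*4+2=6  i=1*2+1=3

6,3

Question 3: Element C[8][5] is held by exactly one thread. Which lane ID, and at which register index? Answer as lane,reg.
2,3

r: 8->gid=0,r8=1  c: 5->tid=2,i&1=1
L=0*4+2=2  i=1*2+1=3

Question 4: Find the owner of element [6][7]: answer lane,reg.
r=6→G=6,rhi=0  c=7→T=3,p=1
L=6*4+3=27  i=0*2+1=1

27,1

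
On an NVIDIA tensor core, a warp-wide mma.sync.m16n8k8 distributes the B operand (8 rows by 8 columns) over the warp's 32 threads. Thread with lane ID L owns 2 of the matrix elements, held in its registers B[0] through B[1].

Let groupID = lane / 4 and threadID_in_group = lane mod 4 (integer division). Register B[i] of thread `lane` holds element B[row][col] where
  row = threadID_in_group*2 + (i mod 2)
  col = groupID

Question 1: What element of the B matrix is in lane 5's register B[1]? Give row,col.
L=5->gid=5>>2=1, tid=5&3=1
[1]->row 1·2+1=3  col gid=1

3,1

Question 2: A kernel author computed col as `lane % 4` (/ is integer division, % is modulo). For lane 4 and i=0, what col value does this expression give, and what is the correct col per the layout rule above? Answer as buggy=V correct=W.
buggy=0 correct=1

`lane % 4`[4,0]->0
lane 4->4/4=1, 4 mod 4=0
i=0  r:2·0+0->0  c:1
col: 0 vs 1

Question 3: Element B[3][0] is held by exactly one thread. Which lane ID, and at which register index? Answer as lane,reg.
1,1

c=0→G=0  r=3→T=1,p=1
L=0*4+1=1  i=1=1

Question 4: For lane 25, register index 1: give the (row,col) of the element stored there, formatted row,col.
25: g=6,t=1
[1] (1*2+1,6) = (3,6)

3,6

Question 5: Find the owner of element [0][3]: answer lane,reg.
12,0

c: 3->gid=3  r: 0->tid=0,i&1=0
L=3*4+0=12  i=0=0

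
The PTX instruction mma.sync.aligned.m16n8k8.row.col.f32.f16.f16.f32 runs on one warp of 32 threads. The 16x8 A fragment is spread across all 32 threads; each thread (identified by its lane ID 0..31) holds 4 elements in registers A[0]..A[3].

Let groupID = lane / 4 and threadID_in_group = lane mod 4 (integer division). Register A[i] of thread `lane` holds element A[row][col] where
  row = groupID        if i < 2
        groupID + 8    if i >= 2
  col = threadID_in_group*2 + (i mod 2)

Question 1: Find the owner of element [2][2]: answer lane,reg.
r=2⇒gr=2,Rb=0  c=2⇒th=1,odd=0
L=2*4+1=9  i=0*2+0=0

9,0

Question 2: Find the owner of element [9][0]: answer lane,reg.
r: 9->gid=1,r8=1  c: 0->tid=0,i&1=0
L=1*4+0=4  i=1*2+0=2

4,2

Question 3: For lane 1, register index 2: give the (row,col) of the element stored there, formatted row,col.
L=1->g=1>>2=0, t=1&3=1
[2]->row 0+8=8  col 1·2+0=2

8,2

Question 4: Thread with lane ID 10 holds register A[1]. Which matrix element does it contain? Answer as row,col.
2,5

10: G=2,T=2
[1] (2+0,2*2+1) = (2,5)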